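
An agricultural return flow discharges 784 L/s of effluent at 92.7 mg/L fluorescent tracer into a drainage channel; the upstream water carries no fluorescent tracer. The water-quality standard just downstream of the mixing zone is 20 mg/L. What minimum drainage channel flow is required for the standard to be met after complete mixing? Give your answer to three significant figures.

2850 L/s

Set C_mix = 20: (Q·0 + 784.0·92.70) / (Q + 784.0) = 20
→ Q = 784.0·(92.70 − 20)/(20 − 0) = 2850 L/s.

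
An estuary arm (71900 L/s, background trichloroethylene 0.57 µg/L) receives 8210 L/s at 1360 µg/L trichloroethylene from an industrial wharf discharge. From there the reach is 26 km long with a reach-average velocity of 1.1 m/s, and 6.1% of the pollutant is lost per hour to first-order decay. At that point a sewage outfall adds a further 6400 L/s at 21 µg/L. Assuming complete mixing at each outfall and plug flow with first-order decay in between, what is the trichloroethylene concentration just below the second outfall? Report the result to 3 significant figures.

Conservation of mass: C = (71900·0.5700 + 8210·1360) / 80110 = 11210000/80110 = 139.9 µg/L; combined flow 80110 L/s.
Travel time t = 26·1000 / 1.1 = 23640 s = 6.566 h.
6.1%/h lost → k = −ln(1 − 0.061) = 0.06294 h⁻¹.
Applying C = C₀e^(−kt): 139.9 × 0.6615 = 92.54 µg/L.
At the second outfall, C = (80110·92.54 + 6400·21.00) / (80110 + 6400) = 87.25 µg/L.

87.2 µg/L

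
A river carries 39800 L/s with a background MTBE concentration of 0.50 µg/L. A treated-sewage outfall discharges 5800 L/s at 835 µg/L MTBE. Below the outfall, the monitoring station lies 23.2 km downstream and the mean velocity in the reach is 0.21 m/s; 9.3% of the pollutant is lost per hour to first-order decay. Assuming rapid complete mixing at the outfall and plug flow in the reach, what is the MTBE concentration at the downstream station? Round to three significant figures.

Flow-weighted average: C = (39800·0.5000 + 5800·835.0) / 45600 = 4863000/45600 = 106.6 µg/L.
Travel time t = 23.2·1000 / 0.21 = 110500 s = 30.69 h.
9.3%/h lost → k = −ln(1 − 0.093) = 0.09761 h⁻¹.
Applying C = C₀e^(−kt): 106.6 × 0.05001 = 5.333 µg/L.

5.33 µg/L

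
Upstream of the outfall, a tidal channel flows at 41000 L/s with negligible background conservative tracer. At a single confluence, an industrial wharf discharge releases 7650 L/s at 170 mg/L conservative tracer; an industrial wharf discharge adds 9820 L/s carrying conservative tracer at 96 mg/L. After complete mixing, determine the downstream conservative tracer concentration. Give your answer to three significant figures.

Conservation of mass: C = (41000·0 + 7650·170.0 + 9820·96.00) / 58470 = 2243000/58470 = 38.37 mg/L.

38.4 mg/L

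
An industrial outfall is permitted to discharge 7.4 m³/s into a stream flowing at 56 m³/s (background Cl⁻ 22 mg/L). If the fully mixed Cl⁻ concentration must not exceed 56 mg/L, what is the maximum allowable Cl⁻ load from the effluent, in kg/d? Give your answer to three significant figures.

Mass balance at the limit: 56.00·22.00 + 7.400·Cₑ = 63.40·56 → Cₑ = 313.3 mg/L.
Load = 7.400 m³/s × 313.3 g/m³ × 86 400 s/d = 200300 kg/d.

200000 kg/d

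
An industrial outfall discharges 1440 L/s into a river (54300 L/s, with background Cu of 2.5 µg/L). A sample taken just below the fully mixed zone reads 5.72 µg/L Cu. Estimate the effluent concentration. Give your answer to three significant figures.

Mass balance: 54300·2.500 + 1440·Cₑ = 55740·5.720
→ Cₑ = (55740·5.720 − 54300·2.500) / 1440 = 127.1 µg/L.

127 µg/L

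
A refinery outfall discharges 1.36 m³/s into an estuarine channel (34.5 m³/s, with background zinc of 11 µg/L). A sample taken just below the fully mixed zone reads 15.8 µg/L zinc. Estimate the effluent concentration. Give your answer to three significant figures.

138 µg/L

Mass balance: 34.50·11.00 + 1.360·Cₑ = 35.86·15.80
→ Cₑ = (35.86·15.80 − 34.50·11.00) / 1.360 = 137.6 µg/L.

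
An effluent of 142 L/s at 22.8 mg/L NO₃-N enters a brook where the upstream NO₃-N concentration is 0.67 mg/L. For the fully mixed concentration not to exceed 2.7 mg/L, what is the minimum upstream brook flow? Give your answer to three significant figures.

Set C_mix = 2.7: (Q·0.6700 + 142.0·22.80) / (Q + 142.0) = 2.7
→ Q = 142.0·(22.80 − 2.7)/(2.7 − 0.6700) = 1406 L/s.

1410 L/s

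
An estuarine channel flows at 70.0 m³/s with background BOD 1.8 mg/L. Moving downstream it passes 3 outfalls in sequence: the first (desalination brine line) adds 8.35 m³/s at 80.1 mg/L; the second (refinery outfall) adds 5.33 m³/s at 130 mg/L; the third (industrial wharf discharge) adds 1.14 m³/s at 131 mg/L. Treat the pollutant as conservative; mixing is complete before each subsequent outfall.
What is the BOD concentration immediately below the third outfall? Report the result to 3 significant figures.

19.3 mg/L

After outfall 1: Q = 70.00 + 8.350 = 78.35 m³/s; C = (70.00·1.800 + 8.350·80.10)/78.35 = 10.14 mg/L.
After outfall 2: Q = 78.35 + 5.330 = 83.68 m³/s; C = (78.35·10.14 + 5.330·130.0)/83.68 = 17.78 mg/L.
After outfall 3: Q = 83.68 + 1.140 = 84.82 m³/s; C = (83.68·17.78 + 1.140·131.0)/84.82 = 19.30 mg/L.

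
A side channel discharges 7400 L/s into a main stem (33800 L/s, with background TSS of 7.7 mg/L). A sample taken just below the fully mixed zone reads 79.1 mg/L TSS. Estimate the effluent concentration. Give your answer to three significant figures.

405 mg/L

Mass balance: 33800·7.700 + 7400·Cₑ = 41200·79.10
→ Cₑ = (41200·79.10 − 33800·7.700) / 7400 = 405.2 mg/L.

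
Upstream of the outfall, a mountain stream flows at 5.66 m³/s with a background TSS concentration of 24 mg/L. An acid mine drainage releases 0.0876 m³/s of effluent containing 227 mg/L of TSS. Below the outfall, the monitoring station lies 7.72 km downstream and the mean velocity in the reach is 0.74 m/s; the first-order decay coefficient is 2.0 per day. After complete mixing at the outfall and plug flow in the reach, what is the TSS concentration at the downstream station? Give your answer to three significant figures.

Conservation of mass: C = (5.660·24.00 + 0.08760·227.0) / 5.748 = 155.7/5.748 = 27.09 mg/L.
Travel time t = 7.72·1000 / 0.74 = 10430 s = 2.898 h.
After decay, C = 27.09 × e^(−kt) = 27.09 × 0.7855 = 21.28 mg/L.

21.3 mg/L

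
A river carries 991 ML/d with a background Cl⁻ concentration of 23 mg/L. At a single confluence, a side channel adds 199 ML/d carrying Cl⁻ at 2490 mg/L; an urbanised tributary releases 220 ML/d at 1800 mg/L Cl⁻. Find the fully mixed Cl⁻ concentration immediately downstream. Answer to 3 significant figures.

Flow-weighted average: C = (991.0·23.00 + 199.0·2490 + 220.0·1800) / 1410 = 914300/1410 = 648.4 mg/L.

648 mg/L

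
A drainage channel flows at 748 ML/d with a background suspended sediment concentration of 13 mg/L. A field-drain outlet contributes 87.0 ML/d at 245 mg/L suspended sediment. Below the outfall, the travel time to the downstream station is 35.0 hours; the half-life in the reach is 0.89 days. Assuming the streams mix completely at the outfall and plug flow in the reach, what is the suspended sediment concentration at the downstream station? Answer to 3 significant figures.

11.9 mg/L

Mass balance: C = (748.0·13.00 + 87.00·245.0) / 835.0 = 31040/835.0 = 37.17 mg/L.
Half-life 0.89 d → k = ln 2 / 0.89 = 0.7788 d⁻¹.
After decay, C = 37.17 × e^(−kt) = 37.17 × 0.3212 = 11.94 mg/L.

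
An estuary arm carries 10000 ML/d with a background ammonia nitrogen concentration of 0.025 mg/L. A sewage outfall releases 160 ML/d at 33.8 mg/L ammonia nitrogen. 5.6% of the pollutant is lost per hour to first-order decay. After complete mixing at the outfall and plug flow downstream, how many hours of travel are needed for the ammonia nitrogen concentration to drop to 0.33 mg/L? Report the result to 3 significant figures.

9.08 h

After mixing, C = (10000·0.02500 + 160.0·33.80) / 10160 = 5658/10160 = 0.5569 mg/L.
5.6%/h lost → k = −ln(1 − 0.056) = 0.05763 h⁻¹.
0.5569·exp(−k·t) = 0.33 → t = ln(0.5569/0.33)/k = 32690 s = 9.080 h.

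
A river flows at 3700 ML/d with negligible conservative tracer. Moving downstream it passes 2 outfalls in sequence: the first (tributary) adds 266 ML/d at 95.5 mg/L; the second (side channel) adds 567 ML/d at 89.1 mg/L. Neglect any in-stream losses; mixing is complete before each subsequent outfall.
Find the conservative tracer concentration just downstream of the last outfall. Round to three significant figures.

16.7 mg/L

After outfall 1: Q = 3700 + 266.0 = 3966 ML/d; C = (3700·0 + 266.0·95.50)/3966 = 6.405 mg/L.
After outfall 2: Q = 3966 + 567.0 = 4533 ML/d; C = (3966·6.405 + 567.0·89.10)/4533 = 16.75 mg/L.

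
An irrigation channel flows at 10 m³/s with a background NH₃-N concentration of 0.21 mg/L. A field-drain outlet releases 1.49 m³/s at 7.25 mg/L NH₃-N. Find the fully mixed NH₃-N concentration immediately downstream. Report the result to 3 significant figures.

1.12 mg/L

Mass balance: C = (10.00·0.2100 + 1.490·7.250) / 11.49 = 12.90/11.49 = 1.123 mg/L.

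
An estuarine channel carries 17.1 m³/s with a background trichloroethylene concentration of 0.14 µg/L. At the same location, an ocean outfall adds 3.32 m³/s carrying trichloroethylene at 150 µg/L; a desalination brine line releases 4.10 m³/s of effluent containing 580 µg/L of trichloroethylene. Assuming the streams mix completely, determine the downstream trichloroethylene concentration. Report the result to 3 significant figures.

117 µg/L

After mixing, C = (17.10·0.1400 + 3.320·150.0 + 4.100·580.0) / 24.52 = 2878/24.52 = 117.4 µg/L.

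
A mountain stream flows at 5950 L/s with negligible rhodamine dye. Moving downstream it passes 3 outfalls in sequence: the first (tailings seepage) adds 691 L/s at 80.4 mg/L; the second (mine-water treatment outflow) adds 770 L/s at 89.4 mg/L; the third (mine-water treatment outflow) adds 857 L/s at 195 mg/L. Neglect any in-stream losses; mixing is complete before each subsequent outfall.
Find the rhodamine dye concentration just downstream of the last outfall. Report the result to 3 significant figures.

Outfall 1: combined Q = 6641 L/s; C = (5950·0 + 691.0·80.40)/6641 = 8.366 mg/L.
Outfall 2: combined Q = 7411 L/s; C = (6641·8.366 + 770.0·89.40)/7411 = 16.79 mg/L.
Outfall 3: combined Q = 8268 L/s; C = (7411·16.79 + 857.0·195.0)/8268 = 35.26 mg/L.

35.3 mg/L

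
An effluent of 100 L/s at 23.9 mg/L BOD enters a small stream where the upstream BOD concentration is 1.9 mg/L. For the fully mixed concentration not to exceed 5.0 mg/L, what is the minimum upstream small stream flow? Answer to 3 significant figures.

610 L/s

Set C_mix = 5.0: (Q·1.900 + 100.0·23.90) / (Q + 100.0) = 5.0
→ Q = 100.0·(23.90 − 5.0)/(5.0 − 1.900) = 609.7 L/s.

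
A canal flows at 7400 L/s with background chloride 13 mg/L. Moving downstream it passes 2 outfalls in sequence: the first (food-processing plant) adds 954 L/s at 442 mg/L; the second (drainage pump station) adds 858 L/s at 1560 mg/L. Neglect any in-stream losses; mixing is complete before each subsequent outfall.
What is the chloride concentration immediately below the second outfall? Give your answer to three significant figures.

202 mg/L

After outfall 1: Q = 7400 + 954.0 = 8354 L/s; C = (7400·13.00 + 954.0·442.0)/8354 = 61.99 mg/L.
After outfall 2: Q = 8354 + 858.0 = 9212 L/s; C = (8354·61.99 + 858.0·1560)/9212 = 201.5 mg/L.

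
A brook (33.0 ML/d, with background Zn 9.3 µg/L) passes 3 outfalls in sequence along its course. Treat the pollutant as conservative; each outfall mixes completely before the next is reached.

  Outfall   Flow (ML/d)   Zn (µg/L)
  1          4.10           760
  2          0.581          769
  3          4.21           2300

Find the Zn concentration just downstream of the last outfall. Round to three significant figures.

324 µg/L

Below outfall 1: Q → 37.10 ML/d, C = (33.00·9.300 + 4.100·760.0)/37.10 = 92.26 µg/L.
Below outfall 2: Q → 37.68 ML/d, C = (37.10·92.26 + 0.5810·769.0)/37.68 = 102.7 µg/L.
Below outfall 3: Q → 41.89 ML/d, C = (37.68·102.7 + 4.210·2300)/41.89 = 323.5 µg/L.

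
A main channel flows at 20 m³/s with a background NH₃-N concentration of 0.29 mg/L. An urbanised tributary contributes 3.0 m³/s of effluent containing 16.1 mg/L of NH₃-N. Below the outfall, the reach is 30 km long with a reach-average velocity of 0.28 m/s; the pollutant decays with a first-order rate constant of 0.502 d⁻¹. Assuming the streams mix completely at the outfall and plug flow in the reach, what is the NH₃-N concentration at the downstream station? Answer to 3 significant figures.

Flow-weighted average: C = (20.00·0.2900 + 3.000·16.10) / 23.00 = 54.10/23.00 = 2.352 mg/L.
Travel time t = 30·1000 / 0.28 = 107100 s = 29.76 h.
Applying C = C₀e^(−kt): 2.352 × 0.5366 = 1.262 mg/L.

1.26 mg/L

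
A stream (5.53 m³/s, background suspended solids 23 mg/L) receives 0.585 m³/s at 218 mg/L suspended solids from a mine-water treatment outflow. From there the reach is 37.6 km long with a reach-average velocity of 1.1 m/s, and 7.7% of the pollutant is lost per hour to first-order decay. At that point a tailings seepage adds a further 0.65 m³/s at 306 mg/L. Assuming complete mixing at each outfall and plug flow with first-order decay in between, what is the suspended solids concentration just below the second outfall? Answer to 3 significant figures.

Conservation of mass: C = (5.530·23.00 + 0.5850·218.0) / 6.115 = 254.7/6.115 = 41.65 mg/L; combined flow 6.115 m³/s.
Travel time t = 37.6·1000 / 1.1 = 34180 s = 9.495 h.
7.7%/h lost → k = −ln(1 − 0.077) = 0.08013 h⁻¹.
Applying C = C₀e^(−kt): 41.65 × 0.4673 = 19.47 mg/L.
Second outfall: C = (6.115·19.47 + 0.6500·306.0)/6.765 = 47.00 mg/L.

47.0 mg/L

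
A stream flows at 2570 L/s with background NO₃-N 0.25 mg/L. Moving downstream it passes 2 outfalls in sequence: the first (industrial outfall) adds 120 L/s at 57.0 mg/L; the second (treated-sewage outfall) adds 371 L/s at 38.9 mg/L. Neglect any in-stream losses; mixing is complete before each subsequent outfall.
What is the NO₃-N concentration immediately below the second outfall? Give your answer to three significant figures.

7.16 mg/L

After outfall 1: Q = 2570 + 120.0 = 2690 L/s; C = (2570·0.2500 + 120.0·57.00)/2690 = 2.782 mg/L.
After outfall 2: Q = 2690 + 371.0 = 3061 L/s; C = (2690·2.782 + 371.0·38.90)/3061 = 7.159 mg/L.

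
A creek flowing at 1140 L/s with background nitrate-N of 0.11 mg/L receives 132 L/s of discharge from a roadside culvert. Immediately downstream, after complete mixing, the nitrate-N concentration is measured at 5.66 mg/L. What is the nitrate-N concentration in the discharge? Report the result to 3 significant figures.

Mass balance: 1140·0.1100 + 132.0·Cₑ = 1272·5.660
→ Cₑ = (1272·5.660 − 1140·0.1100) / 132.0 = 53.59 mg/L.

53.6 mg/L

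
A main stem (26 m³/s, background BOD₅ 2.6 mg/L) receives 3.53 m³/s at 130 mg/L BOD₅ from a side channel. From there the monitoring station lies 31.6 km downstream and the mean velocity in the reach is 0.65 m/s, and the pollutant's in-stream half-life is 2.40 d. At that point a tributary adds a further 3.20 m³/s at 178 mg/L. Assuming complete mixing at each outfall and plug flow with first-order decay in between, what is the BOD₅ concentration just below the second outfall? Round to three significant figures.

31.1 mg/L

After mixing, C = (26.00·2.600 + 3.530·130.0) / 29.53 = 526.5/29.53 = 17.83 mg/L; combined flow 29.53 m³/s.
Travel time t = 31.6·1000 / 0.65 = 48620 s = 13.50 h.
Half-life 2.40 d → k = ln 2 / 2.40 = 0.2888 d⁻¹.
Decay over the reach: 17.83·exp(−kt) = 17.83·0.8500 = 15.16 mg/L.
At the second outfall, C = (29.53·15.16 + 3.200·178.0) / (29.53 + 3.200) = 31.08 mg/L.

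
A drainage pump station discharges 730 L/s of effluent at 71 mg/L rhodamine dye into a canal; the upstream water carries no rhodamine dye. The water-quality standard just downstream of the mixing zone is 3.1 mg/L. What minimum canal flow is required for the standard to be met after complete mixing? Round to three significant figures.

Set C_mix = 3.1: (Q·0 + 730.0·71.00) / (Q + 730.0) = 3.1
→ Q = 730.0·(71.00 − 3.1)/(3.1 − 0) = 15990 L/s.

16000 L/s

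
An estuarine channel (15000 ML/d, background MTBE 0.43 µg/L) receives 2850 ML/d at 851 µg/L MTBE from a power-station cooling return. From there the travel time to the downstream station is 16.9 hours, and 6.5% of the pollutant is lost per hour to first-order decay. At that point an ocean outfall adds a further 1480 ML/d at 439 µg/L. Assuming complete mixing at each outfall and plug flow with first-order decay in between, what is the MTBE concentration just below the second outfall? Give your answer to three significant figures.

74.0 µg/L

Mass balance: C = (15000·0.4300 + 2850·851.0) / 17850 = 2432000/17850 = 136.2 µg/L; combined flow 17850 ML/d.
6.5%/h lost → k = −ln(1 − 0.065) = 0.06721 h⁻¹.
Decay over the reach: 136.2·exp(−kt) = 136.2·0.3212 = 43.75 µg/L.
Second outfall: C = (17850·43.75 + 1480·439.0)/19330 = 74.01 µg/L.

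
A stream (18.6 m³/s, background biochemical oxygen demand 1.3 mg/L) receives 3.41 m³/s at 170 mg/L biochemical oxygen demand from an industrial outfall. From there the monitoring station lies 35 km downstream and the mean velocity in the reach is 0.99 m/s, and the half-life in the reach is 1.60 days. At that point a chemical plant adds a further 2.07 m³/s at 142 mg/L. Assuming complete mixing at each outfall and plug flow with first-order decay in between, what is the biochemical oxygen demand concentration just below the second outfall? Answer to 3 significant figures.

After mixing, C = (18.60·1.300 + 3.410·170.0) / 22.01 = 603.9/22.01 = 27.44 mg/L; combined flow 22.01 m³/s.
Travel time t = 35·1000 / 0.99 = 35350 s = 9.820 h.
Half-life 1.60 d → k = ln 2 / 1.60 = 0.4332 d⁻¹.
Decay over the reach: 27.44·exp(−kt) = 27.44·0.8376 = 22.98 mg/L.
Second outfall: C = (22.01·22.98 + 2.070·142.0)/24.08 = 33.21 mg/L.

33.2 mg/L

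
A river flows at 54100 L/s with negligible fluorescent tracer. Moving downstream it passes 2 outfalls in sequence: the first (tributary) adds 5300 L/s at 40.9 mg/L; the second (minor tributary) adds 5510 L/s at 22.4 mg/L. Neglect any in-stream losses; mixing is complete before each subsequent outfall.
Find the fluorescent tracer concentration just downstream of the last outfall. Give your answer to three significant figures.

After outfall 1: Q = 54100 + 5300 = 59400 L/s; C = (54100·0 + 5300·40.90)/59400 = 3.649 mg/L.
After outfall 2: Q = 59400 + 5510 = 64910 L/s; C = (59400·3.649 + 5510·22.40)/64910 = 5.241 mg/L.

5.24 mg/L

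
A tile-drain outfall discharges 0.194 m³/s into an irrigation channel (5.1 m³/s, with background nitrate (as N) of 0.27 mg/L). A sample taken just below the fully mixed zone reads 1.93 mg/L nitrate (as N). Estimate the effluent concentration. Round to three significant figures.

45.6 mg/L

Mass balance: 5.100·0.2700 + 0.1940·Cₑ = 5.294·1.930
→ Cₑ = (5.294·1.930 − 5.100·0.2700) / 0.1940 = 45.57 mg/L.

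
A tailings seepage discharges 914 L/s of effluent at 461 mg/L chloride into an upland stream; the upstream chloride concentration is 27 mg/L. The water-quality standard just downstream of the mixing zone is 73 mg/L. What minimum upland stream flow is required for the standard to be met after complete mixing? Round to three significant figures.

7710 L/s

Set C_mix = 73: (Q·27.00 + 914.0·461.0) / (Q + 914.0) = 73
→ Q = 914.0·(461.0 − 73)/(73 − 27.00) = 7709 L/s.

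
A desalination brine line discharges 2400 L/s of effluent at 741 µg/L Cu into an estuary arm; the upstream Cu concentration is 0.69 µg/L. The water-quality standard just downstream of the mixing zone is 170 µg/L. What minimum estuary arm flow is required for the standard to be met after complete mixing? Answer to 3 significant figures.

8090 L/s

Set C_mix = 170: (Q·0.6900 + 2400·741.0) / (Q + 2400) = 170
→ Q = 2400·(741.0 − 170)/(170 − 0.6900) = 8094 L/s.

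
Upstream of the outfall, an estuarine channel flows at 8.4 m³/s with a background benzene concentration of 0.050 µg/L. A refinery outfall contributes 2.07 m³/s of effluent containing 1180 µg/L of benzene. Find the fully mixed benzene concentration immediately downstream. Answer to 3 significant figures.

Conservation of mass: C = (8.400·0.05000 + 2.070·1180) / 10.47 = 2443/10.47 = 233.3 µg/L.

233 µg/L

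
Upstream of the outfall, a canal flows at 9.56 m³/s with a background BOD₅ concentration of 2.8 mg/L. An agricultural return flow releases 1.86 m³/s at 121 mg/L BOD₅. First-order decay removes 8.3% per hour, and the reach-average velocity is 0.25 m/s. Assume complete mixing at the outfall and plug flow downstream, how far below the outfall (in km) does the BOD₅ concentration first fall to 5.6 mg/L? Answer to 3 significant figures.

14.2 km

Flow-weighted average: C = (9.560·2.800 + 1.860·121.0) / 11.42 = 251.8/11.42 = 22.05 mg/L.
8.3%/h lost → k = −ln(1 − 0.083) = 0.08665 h⁻¹.
Set 22.05·exp(−k·t) = 5.6 → t = ln(22.05/5.6)/k = 56950 s = 15.82 h.
Distance = v·t = 0.25·56950 = 14240 m = 14.24 km.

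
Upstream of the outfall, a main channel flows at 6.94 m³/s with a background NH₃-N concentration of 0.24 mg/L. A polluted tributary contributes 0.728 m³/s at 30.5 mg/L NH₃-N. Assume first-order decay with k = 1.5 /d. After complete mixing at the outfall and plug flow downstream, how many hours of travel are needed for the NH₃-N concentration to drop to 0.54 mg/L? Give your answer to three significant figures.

Conservation of mass: C = (6.940·0.2400 + 0.7280·30.50) / 7.668 = 23.87/7.668 = 3.113 mg/L.
3.113·exp(−k·t) = 0.54 → t = ln(3.113/0.54)/k = 100900 s = 28.03 h.

28.0 h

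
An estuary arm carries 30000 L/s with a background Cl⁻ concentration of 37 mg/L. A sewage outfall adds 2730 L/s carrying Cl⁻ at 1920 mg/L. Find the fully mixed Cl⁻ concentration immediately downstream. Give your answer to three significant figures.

Conservation of mass: C = (30000·37.00 + 2730·1920) / 32730 = 6352000/32730 = 194.1 mg/L.

194 mg/L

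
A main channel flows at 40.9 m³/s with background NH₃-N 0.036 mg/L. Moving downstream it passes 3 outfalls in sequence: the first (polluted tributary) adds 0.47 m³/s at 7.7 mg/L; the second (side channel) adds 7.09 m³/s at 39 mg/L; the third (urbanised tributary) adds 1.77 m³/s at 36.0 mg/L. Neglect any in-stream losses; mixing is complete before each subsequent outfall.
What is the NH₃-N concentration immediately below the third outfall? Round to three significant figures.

After outfall 1: Q = 40.90 + 0.4700 = 41.37 m³/s; C = (40.90·0.03600 + 0.4700·7.700)/41.37 = 0.1231 mg/L.
After outfall 2: Q = 41.37 + 7.090 = 48.46 m³/s; C = (41.37·0.1231 + 7.090·39.00)/48.46 = 5.811 mg/L.
After outfall 3: Q = 48.46 + 1.770 = 50.23 m³/s; C = (48.46·5.811 + 1.770·36.00)/50.23 = 6.875 mg/L.

6.87 mg/L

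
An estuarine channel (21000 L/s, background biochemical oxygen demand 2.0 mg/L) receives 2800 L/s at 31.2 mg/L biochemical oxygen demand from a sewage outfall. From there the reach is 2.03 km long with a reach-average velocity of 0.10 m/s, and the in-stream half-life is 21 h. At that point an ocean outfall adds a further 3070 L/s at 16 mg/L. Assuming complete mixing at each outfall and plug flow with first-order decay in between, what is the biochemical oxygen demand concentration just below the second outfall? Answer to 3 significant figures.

Conservation of mass: C = (21000·2.000 + 2800·31.20) / 23800 = 129400/23800 = 5.435 mg/L; combined flow 23800 L/s.
Travel time t = 2.03·1000 / 0.10 = 20300 s = 5.639 h.
Half-life 21 h → k = ln 2 / 21 = 0.03301 h⁻¹ = 0.7922 d⁻¹.
First-order decay: C = 5.435·exp(−k·t) = 5.435·0.8302 = 4.512 mg/L.
At the second outfall, C = (23800·4.512 + 3070·16.00) / (23800 + 3070) = 5.825 mg/L.

5.82 mg/L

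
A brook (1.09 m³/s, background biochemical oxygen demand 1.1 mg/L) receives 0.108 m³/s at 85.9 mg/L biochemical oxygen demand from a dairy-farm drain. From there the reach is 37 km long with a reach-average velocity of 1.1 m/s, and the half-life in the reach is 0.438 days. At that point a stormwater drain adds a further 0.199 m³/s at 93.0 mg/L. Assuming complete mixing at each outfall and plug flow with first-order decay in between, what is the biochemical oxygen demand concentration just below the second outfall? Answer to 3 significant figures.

Flow-weighted average: C = (1.090·1.100 + 0.1080·85.90) / 1.198 = 10.48/1.198 = 8.745 mg/L; combined flow 1.198 m³/s.
Travel time t = 37·1000 / 1.1 = 33640 s = 9.343 h.
Half-life 0.438 d → k = ln 2 / 0.438 = 1.583 d⁻¹.
First-order decay: C = 8.745·exp(−k·t) = 8.745·0.5401 = 4.723 mg/L.
At the second outfall, C = (1.198·4.723 + 0.1990·93.00) / (1.198 + 0.1990) = 17.30 mg/L.

17.3 mg/L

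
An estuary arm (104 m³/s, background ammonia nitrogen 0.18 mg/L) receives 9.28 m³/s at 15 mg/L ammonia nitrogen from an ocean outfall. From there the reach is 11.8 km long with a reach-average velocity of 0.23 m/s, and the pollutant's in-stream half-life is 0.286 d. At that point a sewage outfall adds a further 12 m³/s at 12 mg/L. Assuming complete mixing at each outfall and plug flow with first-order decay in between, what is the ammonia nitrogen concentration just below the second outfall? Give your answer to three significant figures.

1.45 mg/L

Flow-weighted average: C = (104.0·0.1800 + 9.280·15.00) / 113.3 = 157.9/113.3 = 1.394 mg/L; combined flow 113.3 m³/s.
Travel time t = 11.8·1000 / 0.23 = 51300 s = 14.25 h.
Half-life 0.286 d → k = ln 2 / 0.286 = 2.424 d⁻¹.
Decay over the reach: 1.394·exp(−kt) = 1.394·0.2371 = 0.3306 mg/L.
At the second outfall, C = (113.3·0.3306 + 12.00·12.00) / (113.3 + 12.00) = 1.448 mg/L.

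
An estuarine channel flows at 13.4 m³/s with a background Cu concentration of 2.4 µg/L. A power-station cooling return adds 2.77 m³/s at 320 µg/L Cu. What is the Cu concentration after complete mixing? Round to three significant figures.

Mass balance: C = (13.40·2.400 + 2.770·320.0) / 16.17 = 918.6/16.17 = 56.81 µg/L.

56.8 µg/L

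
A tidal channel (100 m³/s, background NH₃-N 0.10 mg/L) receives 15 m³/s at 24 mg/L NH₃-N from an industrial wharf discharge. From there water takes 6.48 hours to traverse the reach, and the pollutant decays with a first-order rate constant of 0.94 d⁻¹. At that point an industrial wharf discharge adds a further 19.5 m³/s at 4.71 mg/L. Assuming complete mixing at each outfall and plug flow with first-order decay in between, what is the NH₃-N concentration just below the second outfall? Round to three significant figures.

2.82 mg/L

Mixed concentration C = ΣQC/ΣQ = (100.0·0.1000 + 15.00·24.00) / 115.0 = 370.0/115.0 = 3.217 mg/L; combined flow 115.0 m³/s.
Decay over the reach: 3.217·exp(−kt) = 3.217·0.7758 = 2.496 mg/L.
At the second outfall, C = (115.0·2.496 + 19.50·4.710) / (115.0 + 19.50) = 2.817 mg/L.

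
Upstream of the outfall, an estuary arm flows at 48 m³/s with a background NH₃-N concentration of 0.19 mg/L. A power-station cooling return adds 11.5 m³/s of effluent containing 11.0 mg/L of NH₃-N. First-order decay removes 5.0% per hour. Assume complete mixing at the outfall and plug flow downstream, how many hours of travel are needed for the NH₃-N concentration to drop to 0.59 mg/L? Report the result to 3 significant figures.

26.3 h

After mixing, C = (48.00·0.1900 + 11.50·11.00) / 59.50 = 135.6/59.50 = 2.279 mg/L.
5.0%/h lost → k = −ln(1 − 0.05) = 0.05129 h⁻¹.
2.279·exp(−k·t) = 0.59 → t = ln(2.279/0.59)/k = 94860 s = 26.35 h.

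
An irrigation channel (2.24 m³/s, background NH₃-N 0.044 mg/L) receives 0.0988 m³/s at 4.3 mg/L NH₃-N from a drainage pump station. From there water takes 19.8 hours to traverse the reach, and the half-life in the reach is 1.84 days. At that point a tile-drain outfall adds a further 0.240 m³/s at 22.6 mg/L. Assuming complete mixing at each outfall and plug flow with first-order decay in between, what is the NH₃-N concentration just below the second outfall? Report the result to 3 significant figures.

2.25 mg/L

Mass balance: C = (2.240·0.04400 + 0.09880·4.300) / 2.339 = 0.5234/2.339 = 0.2238 mg/L; combined flow 2.339 m³/s.
Half-life 1.84 d → k = ln 2 / 1.84 = 0.3767 d⁻¹.
Applying C = C₀e^(−kt): 0.2238 × 0.7329 = 0.1640 mg/L.
Second outfall: C = (2.339·0.1640 + 0.2400·22.60)/2.579 = 2.252 mg/L.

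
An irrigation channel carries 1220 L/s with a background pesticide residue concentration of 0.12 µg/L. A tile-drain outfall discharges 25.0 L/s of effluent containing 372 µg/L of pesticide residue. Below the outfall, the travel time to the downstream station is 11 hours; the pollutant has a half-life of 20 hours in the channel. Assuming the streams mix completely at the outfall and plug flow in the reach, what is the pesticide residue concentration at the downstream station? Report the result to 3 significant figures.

Mass balance: C = (1220·0.1200 + 25.00·372.0) / 1245 = 9446/1245 = 7.587 µg/L.
Half-life 20 h → k = ln 2 / 20 = 0.03466 h⁻¹ = 0.8318 d⁻¹.
After decay, C = 7.587 × e^(−kt) = 7.587 × 0.6830 = 5.182 µg/L.

5.18 µg/L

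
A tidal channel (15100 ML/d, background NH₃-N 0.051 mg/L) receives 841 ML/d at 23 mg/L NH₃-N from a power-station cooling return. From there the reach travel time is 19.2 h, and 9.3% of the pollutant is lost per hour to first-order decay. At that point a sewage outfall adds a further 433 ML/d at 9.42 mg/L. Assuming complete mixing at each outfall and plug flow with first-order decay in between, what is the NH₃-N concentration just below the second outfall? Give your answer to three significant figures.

Mixed concentration C = ΣQC/ΣQ = (15100·0.05100 + 841.0·23.00) / 15940 = 20110/15940 = 1.262 mg/L; combined flow 15940 ML/d.
9.3%/h lost → k = −ln(1 − 0.093) = 0.09761 h⁻¹.
Applying C = C₀e^(−kt): 1.262 × 0.1535 = 0.1937 mg/L.
Second outfall: C = (15940·0.1937 + 433.0·9.420)/16370 = 0.4376 mg/L.

0.438 mg/L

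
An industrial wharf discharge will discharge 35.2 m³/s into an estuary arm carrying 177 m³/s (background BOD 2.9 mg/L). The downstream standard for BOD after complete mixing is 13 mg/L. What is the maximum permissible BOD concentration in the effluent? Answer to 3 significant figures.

At the limit, (Qr·Cr + Qe·Cₑ)/(Qr + Qe) = 13:
Cₑ = (212.2·13 − 177.0·2.900) / 35.20 = 63.79 mg/L.

63.8 mg/L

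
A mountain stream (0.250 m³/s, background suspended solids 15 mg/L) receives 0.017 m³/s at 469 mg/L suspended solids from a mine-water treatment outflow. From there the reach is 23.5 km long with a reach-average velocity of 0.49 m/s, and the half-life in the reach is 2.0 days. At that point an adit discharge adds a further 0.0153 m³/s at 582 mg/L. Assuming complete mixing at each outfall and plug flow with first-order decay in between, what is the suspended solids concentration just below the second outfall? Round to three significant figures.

65.8 mg/L

Conservation of mass: C = (0.2500·15.00 + 0.01700·469.0) / 0.2670 = 11.72/0.2670 = 43.91 mg/L; combined flow 0.2670 m³/s.
Travel time t = 23.5·1000 / 0.49 = 47960 s = 13.32 h.
Half-life 2.0 d → k = ln 2 / 2.0 = 0.3466 d⁻¹.
Applying C = C₀e^(−kt): 43.91 × 0.8250 = 36.22 mg/L.
At the second outfall, C = (0.2670·36.22 + 0.01530·582.0) / (0.2670 + 0.01530) = 65.80 mg/L.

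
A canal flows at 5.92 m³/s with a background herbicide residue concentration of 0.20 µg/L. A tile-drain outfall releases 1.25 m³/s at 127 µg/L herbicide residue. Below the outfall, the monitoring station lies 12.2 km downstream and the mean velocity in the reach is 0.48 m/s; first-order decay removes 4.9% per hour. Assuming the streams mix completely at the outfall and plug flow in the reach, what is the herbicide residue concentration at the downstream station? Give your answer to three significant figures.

15.6 µg/L

Conservation of mass: C = (5.920·0.2000 + 1.250·127.0) / 7.170 = 159.9/7.170 = 22.31 µg/L.
Travel time t = 12.2·1000 / 0.48 = 25420 s = 7.060 h.
4.9%/h lost → k = −ln(1 − 0.049) = 0.05024 h⁻¹.
First-order decay: C = 22.31·exp(−k·t) = 22.31·0.7014 = 15.64 µg/L.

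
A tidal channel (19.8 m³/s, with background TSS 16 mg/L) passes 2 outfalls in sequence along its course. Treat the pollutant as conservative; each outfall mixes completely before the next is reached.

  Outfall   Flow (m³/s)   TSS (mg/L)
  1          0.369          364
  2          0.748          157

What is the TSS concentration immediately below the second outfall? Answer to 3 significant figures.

Outfall 1: combined Q = 20.17 m³/s; C = (19.80·16.00 + 0.3690·364.0)/20.17 = 22.37 mg/L.
Outfall 2: combined Q = 20.92 m³/s; C = (20.17·22.37 + 0.7480·157.0)/20.92 = 27.18 mg/L.

27.2 mg/L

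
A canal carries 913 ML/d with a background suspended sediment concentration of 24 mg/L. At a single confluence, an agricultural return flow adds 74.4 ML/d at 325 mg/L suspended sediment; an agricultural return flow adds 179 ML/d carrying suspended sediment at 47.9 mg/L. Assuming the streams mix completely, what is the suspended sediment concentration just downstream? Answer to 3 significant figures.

46.9 mg/L

Mixed concentration C = ΣQC/ΣQ = (913.0·24.00 + 74.40·325.0 + 179.0·47.90) / 1166 = 54670/1166 = 46.87 mg/L.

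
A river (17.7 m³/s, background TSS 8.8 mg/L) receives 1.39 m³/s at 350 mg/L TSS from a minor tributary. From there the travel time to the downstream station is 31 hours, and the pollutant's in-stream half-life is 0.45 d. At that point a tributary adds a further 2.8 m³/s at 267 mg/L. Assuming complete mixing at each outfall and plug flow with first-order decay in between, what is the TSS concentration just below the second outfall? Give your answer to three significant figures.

Flow-weighted average: C = (17.70·8.800 + 1.390·350.0) / 19.09 = 642.3/19.09 = 33.64 mg/L; combined flow 19.09 m³/s.
Half-life 0.45 d → k = ln 2 / 0.45 = 1.540 d⁻¹.
First-order decay: C = 33.64·exp(−k·t) = 33.64·0.1368 = 4.601 mg/L.
Second outfall: C = (19.09·4.601 + 2.800·267.0)/21.89 = 38.16 mg/L.

38.2 mg/L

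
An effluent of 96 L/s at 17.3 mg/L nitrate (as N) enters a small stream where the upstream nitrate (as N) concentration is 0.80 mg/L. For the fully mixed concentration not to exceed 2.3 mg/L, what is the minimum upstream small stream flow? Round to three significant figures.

960 L/s

Set C_mix = 2.3: (Q·0.8000 + 96.00·17.30) / (Q + 96.00) = 2.3
→ Q = 96.00·(17.30 − 2.3)/(2.3 − 0.8000) = 960.0 L/s.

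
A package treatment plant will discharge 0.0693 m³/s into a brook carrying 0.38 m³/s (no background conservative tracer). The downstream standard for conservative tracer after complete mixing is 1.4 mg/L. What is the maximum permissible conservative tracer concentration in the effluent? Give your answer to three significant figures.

At the limit, (Qr·Cr + Qe·Cₑ)/(Qr + Qe) = 1.4:
Cₑ = (0.4493·1.4 − 0.3800·0) / 0.06930 = 9.077 mg/L.

9.08 mg/L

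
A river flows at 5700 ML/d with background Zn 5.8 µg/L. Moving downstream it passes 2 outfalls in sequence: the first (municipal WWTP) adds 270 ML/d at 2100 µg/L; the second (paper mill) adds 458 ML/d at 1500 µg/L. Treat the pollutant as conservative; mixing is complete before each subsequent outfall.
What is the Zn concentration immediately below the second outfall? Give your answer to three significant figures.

200 µg/L

After outfall 1: Q = 5700 + 270.0 = 5970 ML/d; C = (5700·5.800 + 270.0·2100)/5970 = 100.5 µg/L.
After outfall 2: Q = 5970 + 458.0 = 6428 ML/d; C = (5970·100.5 + 458.0·1500)/6428 = 200.2 µg/L.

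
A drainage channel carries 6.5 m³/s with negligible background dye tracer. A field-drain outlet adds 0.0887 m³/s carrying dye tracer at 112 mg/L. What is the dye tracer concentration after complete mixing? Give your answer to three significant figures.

1.51 mg/L

Conservation of mass: C = (6.500·0 + 0.08870·112.0) / 6.589 = 9.934/6.589 = 1.508 mg/L.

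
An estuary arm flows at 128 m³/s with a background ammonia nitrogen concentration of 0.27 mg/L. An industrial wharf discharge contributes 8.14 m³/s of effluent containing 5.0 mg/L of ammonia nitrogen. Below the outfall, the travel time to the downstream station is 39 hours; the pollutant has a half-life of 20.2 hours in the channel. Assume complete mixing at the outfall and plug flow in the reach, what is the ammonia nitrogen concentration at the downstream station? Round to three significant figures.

Flow-weighted average: C = (128.0·0.2700 + 8.140·5.000) / 136.1 = 75.26/136.1 = 0.5528 mg/L.
Half-life 20.2 h → k = ln 2 / 20.2 = 0.03431 h⁻¹ = 0.8235 d⁻¹.
Applying C = C₀e^(−kt): 0.5528 × 0.2623 = 0.1450 mg/L.

0.145 mg/L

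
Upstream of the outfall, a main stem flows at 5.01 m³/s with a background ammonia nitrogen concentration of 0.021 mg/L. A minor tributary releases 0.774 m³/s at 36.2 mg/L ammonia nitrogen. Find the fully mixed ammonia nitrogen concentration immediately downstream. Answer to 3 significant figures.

4.86 mg/L

After mixing, C = (5.010·0.02100 + 0.7740·36.20) / 5.784 = 28.12/5.784 = 4.862 mg/L.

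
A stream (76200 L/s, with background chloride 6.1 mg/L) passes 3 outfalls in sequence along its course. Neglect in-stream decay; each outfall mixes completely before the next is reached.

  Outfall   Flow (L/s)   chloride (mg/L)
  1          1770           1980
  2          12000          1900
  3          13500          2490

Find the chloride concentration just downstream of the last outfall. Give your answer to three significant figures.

584 mg/L

Below outfall 1: Q → 77970 L/s, C = (76200·6.100 + 1770·1980)/77970 = 50.91 mg/L.
Below outfall 2: Q → 89970 L/s, C = (77970·50.91 + 12000·1900)/89970 = 297.5 mg/L.
Below outfall 3: Q → 103500 L/s, C = (89970·297.5 + 13500·2490)/103500 = 583.6 mg/L.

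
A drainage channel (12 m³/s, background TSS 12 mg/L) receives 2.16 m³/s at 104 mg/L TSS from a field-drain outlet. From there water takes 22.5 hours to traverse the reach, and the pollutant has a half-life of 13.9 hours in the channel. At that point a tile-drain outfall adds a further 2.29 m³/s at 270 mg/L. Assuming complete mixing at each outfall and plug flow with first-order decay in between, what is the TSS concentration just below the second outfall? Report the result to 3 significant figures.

Mixed concentration C = ΣQC/ΣQ = (12.00·12.00 + 2.160·104.0) / 14.16 = 368.6/14.16 = 26.03 mg/L; combined flow 14.16 m³/s.
Half-life 13.9 h → k = ln 2 / 13.9 = 0.04987 h⁻¹ = 1.197 d⁻¹.
Decay over the reach: 26.03·exp(−kt) = 26.03·0.3256 = 8.477 mg/L.
At the second outfall, C = (14.16·8.477 + 2.290·270.0) / (14.16 + 2.290) = 44.88 mg/L.

44.9 mg/L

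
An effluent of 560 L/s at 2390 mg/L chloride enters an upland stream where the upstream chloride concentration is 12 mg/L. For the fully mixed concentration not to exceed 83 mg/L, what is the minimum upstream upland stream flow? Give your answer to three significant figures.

Set C_mix = 83: (Q·12.00 + 560.0·2390) / (Q + 560.0) = 83
→ Q = 560.0·(2390 − 83)/(83 − 12.00) = 18200 L/s.

18200 L/s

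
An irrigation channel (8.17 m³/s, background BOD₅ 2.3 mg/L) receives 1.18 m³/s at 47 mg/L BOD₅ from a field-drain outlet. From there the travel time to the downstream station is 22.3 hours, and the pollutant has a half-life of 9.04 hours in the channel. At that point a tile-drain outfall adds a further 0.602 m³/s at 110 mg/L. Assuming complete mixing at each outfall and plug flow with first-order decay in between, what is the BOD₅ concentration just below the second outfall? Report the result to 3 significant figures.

Flow-weighted average: C = (8.170·2.300 + 1.180·47.00) / 9.350 = 74.25/9.350 = 7.941 mg/L; combined flow 9.350 m³/s.
Half-life 9.04 h → k = ln 2 / 9.04 = 0.07668 h⁻¹ = 1.840 d⁻¹.
First-order decay: C = 7.941·exp(−k·t) = 7.941·0.1809 = 1.437 mg/L.
At the second outfall, C = (9.350·1.437 + 0.6020·110.0) / (9.350 + 0.6020) = 8.004 mg/L.

8.00 mg/L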